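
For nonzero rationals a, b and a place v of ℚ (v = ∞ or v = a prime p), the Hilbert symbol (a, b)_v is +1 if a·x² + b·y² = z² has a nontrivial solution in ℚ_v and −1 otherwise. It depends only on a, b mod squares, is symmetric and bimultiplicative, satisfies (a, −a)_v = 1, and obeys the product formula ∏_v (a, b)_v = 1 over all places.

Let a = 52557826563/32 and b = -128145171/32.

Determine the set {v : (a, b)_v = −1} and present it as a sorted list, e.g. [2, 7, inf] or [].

(a, b) ≡ (114774, -2118102) mod (ℚ^×)²; places V = {2, 3, 7, 11, 29, 37, 47, ∞}.
(a,b)_29: α=2, u≡27; β=1, v≡6 (mod 29); (27|29)=-1, (6|29)=+1; sign (−1)^0·-1^1·+1^2 = -1.
(a,b)_11: α=3, u≡8; β=2, v≡4 (mod 11); (8|11)=-1, (4|11)=+1; sign (−1)^0·-1^2·+1^3 = +1.
(a,b)_∞: sgn(114774)=+, sgn(-2118102)=−, so +1.
(a,b)_47: α=1, u≡13; β=1, v≡36 (mod 47); (13|47)=-1, (36|47)=+1; sign (−1)^1·-1^1·+1^1 = +1.
(a,b)_3: α=3, u≡2; β=1, v≡1 (mod 3); (2|3)=-1, (1|3)=+1; sign (−1)^1·-1^1·+1^3 = +1.
(a,b)_2: α=-5, β=-5; u≡3, v≡5 (mod 8); ε(u)ε(v)=1·0, αω(v)=-5·1, βω(u)=-5·1; sum ≡ 0  ⇒  +1.
(a,b)_7: α=0, u≡1; β=1, v≡6 (mod 7); (1|7)=+1, (6|7)=-1; sign (−1)^0·+1^1·-1^0 = +1.
(a,b)_37: α=1, u≡15; β=1, v≡7 (mod 37); (15|37)=-1, (7|37)=+1; sign (−1)^0·-1^1·+1^1 = -1.
|Ram(114774, -2118102)| = 2, even; anisotropic at {29, 37}.

[29, 37]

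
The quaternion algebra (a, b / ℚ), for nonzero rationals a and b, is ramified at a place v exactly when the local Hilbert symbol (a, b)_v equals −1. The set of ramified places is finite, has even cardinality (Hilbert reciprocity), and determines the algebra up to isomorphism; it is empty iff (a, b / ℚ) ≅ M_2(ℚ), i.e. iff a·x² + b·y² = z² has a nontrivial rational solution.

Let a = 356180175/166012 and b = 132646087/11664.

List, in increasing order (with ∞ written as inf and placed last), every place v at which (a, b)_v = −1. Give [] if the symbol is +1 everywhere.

Mod squares: a ≡ 65569, b ≡ 9367. Check v ∈ {∞, 2, 3, 5, 7, 11, 13, 17, 19, 29}.
v=29: a=29^1·(≡16), b=29^1·(≡6) mod 29; (16|29)=+1, (6|29)=+1; (−1)^{1·1·14}·(+1)^1·(+1)^1 = +1.
v=2: v_2(a)=-2, v_2(b)=-4; units ≡ 1, 7 (mod 8); ε·ε+αω+βω = 0·1+-2·0+-4·0 ≡ 0  ⇒  (a,b)_2 = +1.
v=17: a=17^1·(≡13), b=17^3·(≡10) mod 17; (13|17)=+1, (10|17)=-1; (−1)^{1·3·8}·(+1)^3·(-1)^1 = -1.
v=13: a=13^2·(≡1), b=13^0·(≡5) mod 13; (1|13)=+1, (5|13)=-1; (−1)^{2·0·6}·(+1)^0·(-1)^2 = +1.
v=∞: 65569 > 0 and 9367 > 0  ⇒  (a,b)_∞ = +1.
v=11: a=11^-2·(≡4), b=11^0·(≡6) mod 11; (4|11)=+1, (6|11)=-1; (−1)^{-2·0·5}·(+1)^0·(-1)^-2 = +1.
v=3: a=3^2·(≡1), b=3^-6·(≡1) mod 3; (1|3)=+1, (1|3)=+1; (−1)^{2·-6·1}·(+1)^-6·(+1)^2 = +1.
v=19: a=19^1·(≡12), b=19^1·(≡3) mod 19; (12|19)=-1, (3|19)=-1; (−1)^{1·1·9}·(-1)^1·(-1)^1 = -1.
v=5: a=5^2·(≡1), b=5^0·(≡3) mod 5; (1|5)=+1, (3|5)=-1; (−1)^{2·0·2}·(+1)^0·(-1)^2 = +1.
v=7: a=7^-3·(≡1), b=7^2·(≡1) mod 7; (1|7)=+1, (1|7)=+1; (−1)^{-3·2·3}·(+1)^2·(+1)^-3 = +1.
|Ram(65569, 9367)| = 2, even; anisotropic at {17, 19}.

[17, 19]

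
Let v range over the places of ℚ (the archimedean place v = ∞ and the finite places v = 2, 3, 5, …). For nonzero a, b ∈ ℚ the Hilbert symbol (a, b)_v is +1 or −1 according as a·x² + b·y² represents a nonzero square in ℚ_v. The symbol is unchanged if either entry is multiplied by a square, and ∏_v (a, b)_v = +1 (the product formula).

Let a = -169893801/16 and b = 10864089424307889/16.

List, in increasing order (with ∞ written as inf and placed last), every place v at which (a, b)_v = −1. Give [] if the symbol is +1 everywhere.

(a, b) ≡ (-156009, 3689) mod (ℚ^×)²; places V = {2, 3, 7, 11, 17, 19, 23, 31, ∞}.
(a,b)_17: α=1, u≡14; β=3, v≡4 (mod 17); (14|17)=-1, (4|17)=+1; sign (−1)^0·-1^3·+1^1 = -1.
(a,b)_19: α=1, u≡6; β=2, v≡13 (mod 19); (6|19)=+1, (13|19)=-1; sign (−1)^0·+1^2·-1^1 = -1.
(a,b)_31: α=0, u≡19; β=1, v≡21 (mod 31); (19|31)=+1, (21|31)=-1; sign (−1)^0·+1^1·-1^0 = +1.
(a,b)_11: α=2, u≡5; β=2, v≡4 (mod 11); (5|11)=+1, (4|11)=+1; sign (−1)^0·+1^2·+1^2 = +1.
(a,b)_2: α=-4, β=-4; u≡7, v≡1 (mod 8); ε(u)ε(v)=1·0, αω(v)=-4·0, βω(u)=-4·0; sum ≡ 0  ⇒  +1.
(a,b)_3: α=3, u≡2; β=2, v≡2 (mod 3); (2|3)=-1, (2|3)=-1; sign (−1)^0·-1^2·-1^3 = -1.
(a,b)_23: α=1, u≡1; β=2, v≡2 (mod 23); (1|23)=+1, (2|23)=+1; sign (−1)^0·+1^2·+1^1 = +1.
(a,b)_7: α=1, u≡2; β=3, v≡2 (mod 7); (2|7)=+1, (2|7)=+1; sign (−1)^1·+1^3·+1^1 = -1.
(a,b)_∞: sgn(-156009)=−, sgn(3689)=+, so +1.
Ram(-156009, 3689) = {3, 7, 17, 19}; no ℚ_3-point on the conic.

[3, 7, 17, 19]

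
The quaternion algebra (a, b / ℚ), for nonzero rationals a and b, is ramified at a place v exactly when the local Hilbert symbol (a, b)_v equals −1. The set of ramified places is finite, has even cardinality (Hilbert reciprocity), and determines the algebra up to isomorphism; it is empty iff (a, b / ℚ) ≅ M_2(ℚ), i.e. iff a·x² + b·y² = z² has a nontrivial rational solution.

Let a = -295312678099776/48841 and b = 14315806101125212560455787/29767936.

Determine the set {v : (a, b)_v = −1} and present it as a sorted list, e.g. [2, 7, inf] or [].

[2, 23, 29, 41]

Mod squares: a ≡ -29, b ≡ 132963. Check v ∈ {∞, 2, 3, 11, 13, 17, 23, 29, 31, 41, 47}.
v=11: a=11^0·(≡4), b=11^-2·(≡10) mod 11; (4|11)=+1, (10|11)=-1; (−1)^{0·-2·5}·(+1)^-2·(-1)^0 = +1.
v=31: a=31^0·(≡5), b=31^-2·(≡19) mod 31; (5|31)=+1, (19|31)=+1; (−1)^{0·-2·15}·(+1)^-2·(+1)^0 = +1.
v=13: a=13^-2·(≡9), b=13^2·(≡10) mod 13; (9|13)=+1, (10|13)=+1; (−1)^{-2·2·6}·(+1)^2·(+1)^-2 = +1.
v=17: a=17^-2·(≡3), b=17^0·(≡3) mod 17; (3|17)=-1, (3|17)=-1; (−1)^{-2·0·8}·(-1)^0·(-1)^-2 = +1.
v=29: a=29^1·(≡9), b=29^2·(≡11) mod 29; (9|29)=+1, (11|29)=-1; (−1)^{1·2·14}·(+1)^2·(-1)^1 = -1.
v=41: a=41^2·(≡22), b=41^3·(≡21) mod 41; (22|41)=-1, (21|41)=+1; (−1)^{2·3·20}·(-1)^3·(+1)^2 = -1.
v=∞: -29 < 0 and 132963 > 0  ⇒  (a,b)_∞ = +1.
v=23: a=23^2·(≡14), b=23^5·(≡18) mod 23; (14|23)=-1, (18|23)=+1; (−1)^{2·5·11}·(-1)^5·(+1)^2 = -1.
v=2: v_2(a)=6, v_2(b)=-8; units ≡ 3, 3 (mod 8); ε·ε+αω+βω = 1·1+6·1+-8·1 ≡ 1  ⇒  (a,b)_2 = -1.
v=3: a=3^4·(≡1), b=3^7·(≡2) mod 3; (1|3)=+1, (2|3)=-1; (−1)^{4·7·1}·(+1)^7·(-1)^4 = +1.
v=47: a=47^2·(≡25), b=47^3·(≡1) mod 47; (25|47)=+1, (1|47)=+1; (−1)^{2·3·23}·(+1)^3·(+1)^2 = +1.
Ram(-29, 132963) = {2, 23, 29, 41}; no ℚ_2-point on the conic.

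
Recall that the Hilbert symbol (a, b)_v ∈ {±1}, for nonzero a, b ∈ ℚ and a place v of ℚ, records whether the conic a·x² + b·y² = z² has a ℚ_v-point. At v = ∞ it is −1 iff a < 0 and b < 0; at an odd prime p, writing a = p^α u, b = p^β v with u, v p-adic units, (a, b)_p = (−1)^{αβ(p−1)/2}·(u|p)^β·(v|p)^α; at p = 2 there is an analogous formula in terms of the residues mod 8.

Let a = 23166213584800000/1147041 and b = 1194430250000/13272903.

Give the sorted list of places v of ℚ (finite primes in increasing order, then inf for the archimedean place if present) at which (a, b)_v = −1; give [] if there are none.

[5, 11, 23, 29]

Mod squares: a ≡ 476905, b ≡ 39767. Check v ∈ {∞, 2, 3, 5, 7, 11, 13, 17, 19, 23, 29}.
v=11: a=11^1·(≡4), b=11^0·(≡7) mod 11; (4|11)=+1, (7|11)=-1; (−1)^{1·0·5}·(+1)^0·(-1)^1 = -1.
v=29: a=29^3·(≡2), b=29^2·(≡3) mod 29; (2|29)=-1, (3|29)=-1; (−1)^{3·2·14}·(-1)^2·(-1)^3 = -1.
v=13: a=13^1·(≡4), b=13^1·(≡10) mod 13; (4|13)=+1, (10|13)=+1; (−1)^{1·1·6}·(+1)^1·(+1)^1 = +1.
v=3: a=3^-4·(≡1), b=3^-8·(≡2) mod 3; (1|3)=+1, (2|3)=-1; (−1)^{-4·-8·1}·(+1)^-8·(-1)^-4 = +1.
v=17: a=17^-2·(≡4), b=17^-2·(≡2) mod 17; (4|17)=+1, (2|17)=+1; (−1)^{-2·-2·8}·(+1)^-2·(+1)^-2 = +1.
v=19: a=19^2·(≡4), b=19^1·(≡15) mod 19; (4|19)=+1, (15|19)=-1; (−1)^{2·1·9}·(+1)^1·(-1)^2 = +1.
v=23: a=23^1·(≡18), b=23^1·(≡8) mod 23; (18|23)=+1, (8|23)=+1; (−1)^{1·1·11}·(+1)^1·(+1)^1 = -1.
v=7: a=7^-2·(≡1), b=7^-1·(≡2) mod 7; (1|7)=+1, (2|7)=+1; (−1)^{-2·-1·3}·(+1)^-1·(+1)^-2 = +1.
v=2: v_2(a)=8, v_2(b)=4; units ≡ 1, 7 (mod 8); ε·ε+αω+βω = 0·1+8·0+4·0 ≡ 0  ⇒  (a,b)_2 = +1.
v=5: a=5^5·(≡1), b=5^6·(≡2) mod 5; (1|5)=+1, (2|5)=-1; (−1)^{5·6·2}·(+1)^6·(-1)^5 = -1.
v=∞: 476905 > 0 and 39767 > 0  ⇒  (a,b)_∞ = +1.
|Ram(476905, 39767)| = 4, even; anisotropic at {5, 11, 23, 29}.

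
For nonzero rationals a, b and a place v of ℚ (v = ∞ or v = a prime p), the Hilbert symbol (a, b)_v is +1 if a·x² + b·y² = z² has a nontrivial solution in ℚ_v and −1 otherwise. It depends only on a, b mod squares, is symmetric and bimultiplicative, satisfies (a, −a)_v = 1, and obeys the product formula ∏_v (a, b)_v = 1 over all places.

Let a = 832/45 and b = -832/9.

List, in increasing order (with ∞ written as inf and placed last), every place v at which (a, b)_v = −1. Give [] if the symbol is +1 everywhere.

[5, 13]

Mod squares: a ≡ 65, b ≡ -13. Check v ∈ {∞, 2, 3, 5, 13}.
v=5: a=5^-1·(≡3), b=5^0·(≡2) mod 5; (3|5)=-1, (2|5)=-1; (−1)^{-1·0·2}·(-1)^0·(-1)^-1 = -1.
v=∞: 65 > 0 and -13 < 0  ⇒  (a,b)_∞ = +1.
v=2: v_2(a)=6, v_2(b)=6; units ≡ 1, 3 (mod 8); ε·ε+αω+βω = 0·1+6·1+6·0 ≡ 0  ⇒  (a,b)_2 = +1.
v=13: a=13^1·(≡2), b=13^1·(≡3) mod 13; (2|13)=-1, (3|13)=+1; (−1)^{1·1·6}·(-1)^1·(+1)^1 = -1.
v=3: a=3^-2·(≡2), b=3^-2·(≡2) mod 3; (2|3)=-1, (2|3)=-1; (−1)^{-2·-2·1}·(-1)^-2·(-1)^-2 = +1.
Ram(65, -13) = {5, 13}; no ℚ_5-point on the conic.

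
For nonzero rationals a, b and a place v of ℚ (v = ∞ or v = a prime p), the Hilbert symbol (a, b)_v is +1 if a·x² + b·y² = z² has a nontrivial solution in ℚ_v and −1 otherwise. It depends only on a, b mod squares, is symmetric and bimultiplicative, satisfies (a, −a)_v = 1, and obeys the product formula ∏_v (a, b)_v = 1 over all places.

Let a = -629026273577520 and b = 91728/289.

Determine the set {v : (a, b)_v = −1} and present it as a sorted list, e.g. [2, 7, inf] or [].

[5, 7]

Mod squares: a ≡ -595, b ≡ 13. Check v ∈ {∞, 2, 3, 5, 7, 13, 17}.
v=17: a=17^1·(≡13), b=17^-2·(≡13) mod 17; (13|17)=+1, (13|17)=+1; (−1)^{1·-2·8}·(+1)^-2·(+1)^1 = +1.
v=13: a=13^8·(≡1), b=13^1·(≡12) mod 13; (1|13)=+1, (12|13)=+1; (−1)^{8·1·6}·(+1)^1·(+1)^8 = +1.
v=3: a=3^4·(≡2), b=3^2·(≡1) mod 3; (2|3)=-1, (1|3)=+1; (−1)^{4·2·1}·(-1)^2·(+1)^4 = +1.
v=5: a=5^1·(≡1), b=5^0·(≡2) mod 5; (1|5)=+1, (2|5)=-1; (−1)^{1·0·2}·(+1)^0·(-1)^1 = -1.
v=7: a=7^1·(≡6), b=7^2·(≡5) mod 7; (6|7)=-1, (5|7)=-1; (−1)^{1·2·3}·(-1)^2·(-1)^1 = -1.
v=2: v_2(a)=4, v_2(b)=4; units ≡ 5, 5 (mod 8); ε·ε+αω+βω = 0·0+4·1+4·1 ≡ 0  ⇒  (a,b)_2 = +1.
v=∞: -595 < 0 and 13 > 0  ⇒  (a,b)_∞ = +1.
Ram(-595, 13) = {5, 7}; no ℚ_5-point on the conic.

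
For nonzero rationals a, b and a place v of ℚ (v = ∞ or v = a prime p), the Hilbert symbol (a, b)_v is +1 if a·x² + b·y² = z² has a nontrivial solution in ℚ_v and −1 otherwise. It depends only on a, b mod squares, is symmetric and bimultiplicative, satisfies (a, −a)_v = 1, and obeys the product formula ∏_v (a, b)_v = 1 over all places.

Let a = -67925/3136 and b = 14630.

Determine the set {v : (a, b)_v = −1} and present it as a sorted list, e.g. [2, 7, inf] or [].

Mod squares: a ≡ -2717, b ≡ 14630. Check v ∈ {∞, 2, 5, 7, 11, 13, 19}.
v=19: a=19^1·(≡16), b=19^1·(≡10) mod 19; (16|19)=+1, (10|19)=-1; (−1)^{1·1·9}·(+1)^1·(-1)^1 = +1.
v=∞: -2717 < 0 and 14630 > 0  ⇒  (a,b)_∞ = +1.
v=5: a=5^2·(≡3), b=5^1·(≡1) mod 5; (3|5)=-1, (1|5)=+1; (−1)^{2·1·2}·(-1)^1·(+1)^2 = -1.
v=11: a=11^1·(≡7), b=11^1·(≡10) mod 11; (7|11)=-1, (10|11)=-1; (−1)^{1·1·5}·(-1)^1·(-1)^1 = -1.
v=7: a=7^-2·(≡3), b=7^1·(≡4) mod 7; (3|7)=-1, (4|7)=+1; (−1)^{-2·1·3}·(-1)^1·(+1)^-2 = -1.
v=2: v_2(a)=-6, v_2(b)=1; units ≡ 3, 3 (mod 8); ε·ε+αω+βω = 1·1+-6·1+1·1 ≡ 0  ⇒  (a,b)_2 = +1.
v=13: a=13^1·(≡9), b=13^0·(≡5) mod 13; (9|13)=+1, (5|13)=-1; (−1)^{1·0·6}·(+1)^0·(-1)^1 = -1.
Ram(-2717, 14630) = {5, 7, 11, 13}; no ℚ_5-point on the conic.

[5, 7, 11, 13]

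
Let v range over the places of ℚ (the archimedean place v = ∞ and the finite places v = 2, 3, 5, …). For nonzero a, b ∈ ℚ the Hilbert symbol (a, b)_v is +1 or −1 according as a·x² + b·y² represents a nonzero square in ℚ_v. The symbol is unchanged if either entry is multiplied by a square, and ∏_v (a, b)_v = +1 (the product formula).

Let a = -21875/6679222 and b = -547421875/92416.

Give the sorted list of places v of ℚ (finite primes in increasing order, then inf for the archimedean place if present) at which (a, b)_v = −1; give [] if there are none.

(a, b) ≡ (-770, -715) mod (ℚ^×)²; places V = {2, 5, 7, 11, 13, 19, 29, ∞}.
(a,b)_29: α=-2, u≡24; β=0, v≡14 (mod 29); (24|29)=+1, (14|29)=-1; sign (−1)^0·+1^0·-1^-2 = +1.
(a,b)_2: α=-1, β=-8; u≡7, v≡5 (mod 8); ε(u)ε(v)=1·0, αω(v)=-1·1, βω(u)=-8·0; sum ≡ 1  ⇒  -1.
(a,b)_7: α=1, u≡1; β=2, v≡3 (mod 7); (1|7)=+1, (3|7)=-1; sign (−1)^0·+1^2·-1^1 = -1.
(a,b)_19: α=-2, u≡11; β=-2, v≡5 (mod 19); (11|19)=+1, (5|19)=+1; sign (−1)^0·+1^-2·+1^-2 = +1.
(a,b)_5: α=5, u≡4; β=7, v≡3 (mod 5); (4|5)=+1, (3|5)=-1; sign (−1)^0·+1^7·-1^5 = -1.
(a,b)_11: α=-1, u≡2; β=1, v≡5 (mod 11); (2|11)=-1, (5|11)=+1; sign (−1)^1·-1^1·+1^-1 = +1.
(a,b)_∞: sgn(-770)=−, sgn(-715)=−, so -1.
(a,b)_13: α=0, u≡1; β=1, v≡9 (mod 13); (1|13)=+1, (9|13)=+1; sign (−1)^0·+1^1·+1^0 = +1.
|Ram(-770, -715)| = 4, even; anisotropic at {2, 5, 7, ∞}.

[2, 5, 7, inf]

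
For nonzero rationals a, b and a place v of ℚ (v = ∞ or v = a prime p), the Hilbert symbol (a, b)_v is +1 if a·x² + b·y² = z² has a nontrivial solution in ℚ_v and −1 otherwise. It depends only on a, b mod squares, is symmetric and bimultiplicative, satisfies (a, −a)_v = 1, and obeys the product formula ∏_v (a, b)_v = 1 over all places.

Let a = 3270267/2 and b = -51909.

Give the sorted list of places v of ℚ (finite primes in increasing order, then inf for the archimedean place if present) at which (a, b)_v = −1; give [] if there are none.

[3, 7]

(a, b) ≡ (6006, -429) mod (ℚ^×)²; places V = {2, 3, 7, 11, 13, ∞}.
(a,b)_2: α=-1, β=0; u≡3, v≡3 (mod 8); ε(u)ε(v)=1·1, αω(v)=-1·1, βω(u)=0·1; sum ≡ 0  ⇒  +1.
(a,b)_11: α=3, u≡2; β=3, v≡5 (mod 11); (2|11)=-1, (5|11)=+1; sign (−1)^1·-1^3·+1^3 = +1.
(a,b)_7: α=1, u≡4; β=0, v≡3 (mod 7); (4|7)=+1, (3|7)=-1; sign (−1)^0·+1^0·-1^1 = -1.
(a,b)_3: α=3, u≡1; β=1, v≡1 (mod 3); (1|3)=+1, (1|3)=+1; sign (−1)^1·+1^1·+1^3 = -1.
(a,b)_∞: sgn(6006)=+, sgn(-429)=−, so +1.
(a,b)_13: α=1, u≡11; β=1, v≡11 (mod 13); (11|13)=-1, (11|13)=-1; sign (−1)^0·-1^1·-1^1 = +1.
(6006, -429 / ℚ) ramifies at {3, 7}: a division algebra.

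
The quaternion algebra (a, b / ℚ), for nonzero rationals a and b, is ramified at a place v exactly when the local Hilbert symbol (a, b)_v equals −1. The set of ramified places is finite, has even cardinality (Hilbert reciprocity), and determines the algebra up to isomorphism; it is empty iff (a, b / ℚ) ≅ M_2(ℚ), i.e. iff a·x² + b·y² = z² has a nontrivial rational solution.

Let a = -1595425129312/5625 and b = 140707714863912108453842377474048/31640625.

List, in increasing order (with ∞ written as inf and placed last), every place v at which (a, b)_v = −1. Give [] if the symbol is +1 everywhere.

[2, 31, 41, 43]

(a, b) ≡ (-765142, 468958) mod (ℚ^×)²; places V = {2, 3, 5, 7, 19, 31, 41, 43, ∞}.
(a,b)_5: α=-4, u≡2; β=-8, v≡3 (mod 5); (2|5)=-1, (3|5)=-1; sign (−1)^0·-1^-8·-1^-4 = +1.
(a,b)_43: α=1, u≡20; β=3, v≡2 (mod 43); (20|43)=-1, (2|43)=-1; sign (−1)^1·-1^3·-1^1 = -1.
(a,b)_∞: sgn(-765142)=−, sgn(468958)=+, so +1.
(a,b)_2: α=5, β=15; u≡5, v≡7 (mod 8); ε(u)ε(v)=0·1, αω(v)=5·0, βω(u)=15·1; sum ≡ 1  ⇒  -1.
(a,b)_41: α=1, u≡6; β=3, v≡2 (mod 41); (6|41)=-1, (2|41)=+1; sign (−1)^0·-1^3·+1^1 = -1.
(a,b)_19: α=4, u≡17; β=11, v≡11 (mod 19); (17|19)=+1, (11|19)=+1; sign (−1)^0·+1^11·+1^4 = +1.
(a,b)_3: α=-2, u≡2; β=-4, v≡1 (mod 3); (2|3)=-1, (1|3)=+1; sign (−1)^0·-1^-4·+1^-2 = +1.
(a,b)_7: α=1, u≡6; β=1, v≡4 (mod 7); (6|7)=-1, (4|7)=+1; sign (−1)^1·-1^1·+1^1 = +1.
(a,b)_31: α=1, u≡25; β=2, v≡17 (mod 31); (25|31)=+1, (17|31)=-1; sign (−1)^0·+1^2·-1^1 = -1.
(-765142, 468958 / ℚ) ramifies at {2, 31, 41, 43}: a division algebra.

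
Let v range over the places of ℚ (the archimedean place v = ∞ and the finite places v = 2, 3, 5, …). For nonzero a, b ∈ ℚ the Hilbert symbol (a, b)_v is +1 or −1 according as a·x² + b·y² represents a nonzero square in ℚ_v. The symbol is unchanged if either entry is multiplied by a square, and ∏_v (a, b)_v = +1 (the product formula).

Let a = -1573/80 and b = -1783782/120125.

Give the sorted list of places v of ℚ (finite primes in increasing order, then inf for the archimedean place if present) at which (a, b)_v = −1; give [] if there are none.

[7, inf]

(a, b) ≡ (-65, -910) mod (ℚ^×)²; places V = {2, 3, 5, 7, 11, 13, 31, ∞}.
(a,b)_31: α=0, u≡28; β=-2, v≡20 (mod 31); (28|31)=+1, (20|31)=+1; sign (−1)^0·+1^-2·+1^0 = +1.
(a,b)_11: α=2, u≡3; β=2, v≡4 (mod 11); (3|11)=+1, (4|11)=+1; sign (−1)^0·+1^2·+1^2 = +1.
(a,b)_3: α=0, u≡1; β=4, v≡2 (mod 3); (1|3)=+1, (2|3)=-1; sign (−1)^0·+1^4·-1^0 = +1.
(a,b)_5: α=-1, u≡2; β=-3, v≡3 (mod 5); (2|5)=-1, (3|5)=-1; sign (−1)^0·-1^-3·-1^-1 = +1.
(a,b)_2: α=-4, β=1; u≡7, v≡1 (mod 8); ε(u)ε(v)=1·0, αω(v)=-4·0, βω(u)=1·0; sum ≡ 0  ⇒  +1.
(a,b)_7: α=0, u≡3; β=1, v≡6 (mod 7); (3|7)=-1, (6|7)=-1; sign (−1)^0·-1^1·-1^0 = -1.
(a,b)_13: α=1, u≡11; β=1, v≡8 (mod 13); (11|13)=-1, (8|13)=-1; sign (−1)^0·-1^1·-1^1 = +1.
(a,b)_∞: sgn(-65)=−, sgn(-910)=−, so -1.
(-65, -910 / ℚ) ramifies at {7, ∞}: a division algebra.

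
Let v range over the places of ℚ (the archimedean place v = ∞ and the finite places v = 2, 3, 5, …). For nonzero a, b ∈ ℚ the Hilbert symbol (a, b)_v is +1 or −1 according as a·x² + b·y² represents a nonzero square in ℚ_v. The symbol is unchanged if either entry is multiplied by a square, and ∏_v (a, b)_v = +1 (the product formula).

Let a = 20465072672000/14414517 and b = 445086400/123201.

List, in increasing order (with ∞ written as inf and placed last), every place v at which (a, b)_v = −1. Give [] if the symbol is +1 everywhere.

Mod squares: a ≡ 65, b ≡ 19. Check v ∈ {∞, 2, 3, 5, 11, 13, 19}.
v=19: a=19^2·(≡18), b=19^1·(≡5) mod 19; (18|19)=-1, (5|19)=+1; (−1)^{2·1·9}·(-1)^1·(+1)^2 = -1.
v=∞: 65 > 0 and 19 > 0  ⇒  (a,b)_∞ = +1.
v=11: a=11^6·(≡6), b=11^4·(≡7) mod 11; (6|11)=-1, (7|11)=-1; (−1)^{6·4·5}·(-1)^4·(-1)^6 = +1.
v=3: a=3^-8·(≡2), b=3^-6·(≡1) mod 3; (2|3)=-1, (1|3)=+1; (−1)^{-8·-6·1}·(-1)^-6·(+1)^-8 = +1.
v=2: v_2(a)=8, v_2(b)=6; units ≡ 1, 3 (mod 8); ε·ε+αω+βω = 0·1+8·1+6·0 ≡ 0  ⇒  (a,b)_2 = +1.
v=5: a=5^3·(≡3), b=5^2·(≡1) mod 5; (3|5)=-1, (1|5)=+1; (−1)^{3·2·2}·(-1)^2·(+1)^3 = +1.
v=13: a=13^-3·(≡11), b=13^-2·(≡5) mod 13; (11|13)=-1, (5|13)=-1; (−1)^{-3·-2·6}·(-1)^-2·(-1)^-3 = -1.
(65, 19 / ℚ) ramifies at {13, 19}: a division algebra.

[13, 19]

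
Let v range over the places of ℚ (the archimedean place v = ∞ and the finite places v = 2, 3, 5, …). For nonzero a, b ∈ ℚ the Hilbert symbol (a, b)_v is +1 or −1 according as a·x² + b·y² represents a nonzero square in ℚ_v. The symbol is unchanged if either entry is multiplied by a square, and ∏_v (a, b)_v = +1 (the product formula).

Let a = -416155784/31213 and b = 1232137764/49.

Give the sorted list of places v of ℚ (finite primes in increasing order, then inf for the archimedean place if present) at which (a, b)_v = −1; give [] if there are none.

(a, b) ≡ (-92378, 561) mod (ℚ^×)²; places V = {2, 3, 7, 11, 13, 17, 19, ∞}.
(a,b)_11: α=5, u≡2; β=1, v≡6 (mod 11); (2|11)=-1, (6|11)=-1; sign (−1)^1·-1^1·-1^5 = -1.
(a,b)_3: α=0, u≡1; β=3, v≡1 (mod 3); (1|3)=+1, (1|3)=+1; sign (−1)^0·+1^3·+1^0 = +1.
(a,b)_19: α=1, u≡10; β=2, v≡14 (mod 19); (10|19)=-1, (14|19)=-1; sign (−1)^0·-1^2·-1^1 = -1.
(a,b)_13: α=-1, u≡11; β=2, v≡7 (mod 13); (11|13)=-1, (7|13)=-1; sign (−1)^0·-1^2·-1^-1 = -1.
(a,b)_2: α=3, β=2; u≡3, v≡1 (mod 8); ε(u)ε(v)=1·0, αω(v)=3·0, βω(u)=2·1; sum ≡ 0  ⇒  +1.
(a,b)_17: α=1, u≡10; β=1, v≡13 (mod 17); (10|17)=-1, (13|17)=+1; sign (−1)^0·-1^1·+1^1 = -1.
(a,b)_7: α=-4, u≡2; β=-2, v≡4 (mod 7); (2|7)=+1, (4|7)=+1; sign (−1)^0·+1^-2·+1^-4 = +1.
(a,b)_∞: sgn(-92378)=−, sgn(561)=+, so +1.
|Ram(-92378, 561)| = 4, even; anisotropic at {11, 13, 17, 19}.

[11, 13, 17, 19]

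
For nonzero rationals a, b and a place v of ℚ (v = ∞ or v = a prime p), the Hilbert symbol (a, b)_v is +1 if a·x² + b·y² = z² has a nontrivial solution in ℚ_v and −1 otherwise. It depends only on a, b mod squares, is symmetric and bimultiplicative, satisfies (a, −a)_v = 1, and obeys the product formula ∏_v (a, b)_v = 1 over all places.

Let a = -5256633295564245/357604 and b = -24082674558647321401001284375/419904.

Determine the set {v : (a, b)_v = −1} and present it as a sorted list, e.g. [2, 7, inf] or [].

(a, b) ≡ (-24605, -4255) mod (ℚ^×)²; places V = {2, 3, 5, 7, 11, 13, 17, 19, 23, 37, 47, 53, ∞}.
(a,b)_19: α=3, u≡1; β=0, v≡7 (mod 19); (1|19)=+1, (7|19)=+1; sign (−1)^0·+1^0·+1^3 = +1.
(a,b)_47: α=0, u≡22; β=2, v≡11 (mod 47); (22|47)=-1, (11|47)=-1; sign (−1)^0·-1^2·-1^0 = +1.
(a,b)_37: α=1, u≡30; β=3, v≡7 (mod 37); (30|37)=+1, (7|37)=+1; sign (−1)^0·+1^3·+1^1 = +1.
(a,b)_17: α=2, u≡10; β=0, v≡11 (mod 17); (10|17)=-1, (11|17)=-1; sign (−1)^0·-1^0·-1^2 = +1.
(a,b)_53: α=2, u≡7; β=4, v≡40 (mod 53); (7|53)=+1, (40|53)=+1; sign (−1)^0·+1^4·+1^2 = +1.
(a,b)_23: α=-2, u≡19; β=3, v≡5 (mod 23); (19|23)=-1, (5|23)=-1; sign (−1)^0·-1^3·-1^-2 = -1.
(a,b)_2: α=-2, β=-6; u≡3, v≡1 (mod 8); ε(u)ε(v)=1·0, αω(v)=-2·0, βω(u)=-6·1; sum ≡ 0  ⇒  +1.
(a,b)_7: α=1, u≡6; β=2, v≡2 (mod 7); (6|7)=-1, (2|7)=+1; sign (−1)^0·-1^2·+1^1 = +1.
(a,b)_3: α=6, u≡1; β=-8, v≡2 (mod 3); (1|3)=+1, (2|3)=-1; sign (−1)^0·+1^-8·-1^6 = +1.
(a,b)_11: α=0, u≡2; β=4, v≡10 (mod 11); (2|11)=-1, (10|11)=-1; sign (−1)^0·-1^4·-1^0 = +1.
(a,b)_∞: sgn(-24605)=−, sgn(-4255)=−, so -1.
(a,b)_5: α=1, u≡4; β=5, v≡1 (mod 5); (4|5)=+1, (1|5)=+1; sign (−1)^0·+1^5·+1^1 = +1.
(a,b)_13: α=-2, u≡12; β=0, v≡1 (mod 13); (12|13)=+1, (1|13)=+1; sign (−1)^0·+1^0·+1^-2 = +1.
|Ram(-24605, -4255)| = 2, even; anisotropic at {23, ∞}.

[23, inf]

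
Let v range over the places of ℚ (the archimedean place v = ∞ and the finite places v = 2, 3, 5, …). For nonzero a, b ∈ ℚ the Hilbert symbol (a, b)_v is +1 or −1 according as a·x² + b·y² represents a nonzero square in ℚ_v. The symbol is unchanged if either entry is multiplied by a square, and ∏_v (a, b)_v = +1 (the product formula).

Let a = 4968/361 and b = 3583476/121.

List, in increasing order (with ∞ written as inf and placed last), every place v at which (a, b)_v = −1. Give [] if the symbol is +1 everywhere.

[2, 23]

Mod squares: a ≡ 138, b ≡ 589. Check v ∈ {∞, 2, 3, 11, 13, 19, 23, 31}.
v=2: v_2(a)=3, v_2(b)=2; units ≡ 5, 5 (mod 8); ε·ε+αω+βω = 0·0+3·1+2·1 ≡ 1  ⇒  (a,b)_2 = -1.
v=11: a=11^0·(≡2), b=11^-2·(≡6) mod 11; (2|11)=-1, (6|11)=-1; (−1)^{0·-2·5}·(-1)^-2·(-1)^0 = +1.
v=13: a=13^0·(≡8), b=13^2·(≡10) mod 13; (8|13)=-1, (10|13)=+1; (−1)^{0·2·6}·(-1)^2·(+1)^0 = +1.
v=19: a=19^-2·(≡9), b=19^1·(≡15) mod 19; (9|19)=+1, (15|19)=-1; (−1)^{-2·1·9}·(+1)^1·(-1)^-2 = +1.
v=3: a=3^3·(≡1), b=3^2·(≡1) mod 3; (1|3)=+1, (1|3)=+1; (−1)^{3·2·1}·(+1)^2·(+1)^3 = +1.
v=23: a=23^1·(≡2), b=23^0·(≡5) mod 23; (2|23)=+1, (5|23)=-1; (−1)^{1·0·11}·(+1)^0·(-1)^1 = -1.
v=∞: 138 > 0 and 589 > 0  ⇒  (a,b)_∞ = +1.
v=31: a=31^0·(≡19), b=31^1·(≡1) mod 31; (19|31)=+1, (1|31)=+1; (−1)^{0·1·15}·(+1)^1·(+1)^0 = +1.
Ram(138, 589) = {2, 23}; no ℚ_2-point on the conic.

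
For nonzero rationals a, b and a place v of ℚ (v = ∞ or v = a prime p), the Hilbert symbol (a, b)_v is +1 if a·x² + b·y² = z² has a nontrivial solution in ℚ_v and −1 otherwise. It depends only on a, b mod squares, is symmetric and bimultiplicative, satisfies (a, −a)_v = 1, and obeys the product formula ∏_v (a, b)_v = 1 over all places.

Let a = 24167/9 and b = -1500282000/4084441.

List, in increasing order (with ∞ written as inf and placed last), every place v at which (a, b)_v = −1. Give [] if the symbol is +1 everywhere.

[2, 3, 5, 7]

(a, b) ≡ (143, -105) mod (ℚ^×)²; places V = {2, 3, 5, 7, 11, 13, 43, 47, ∞}.
(a,b)_11: α=1, u≡7; β=0, v≡4 (mod 11); (7|11)=-1, (4|11)=+1; sign (−1)^0·-1^0·+1^1 = +1.
(a,b)_47: α=0, u≡1; β=-2, v≡7 (mod 47); (1|47)=+1, (7|47)=+1; sign (−1)^0·+1^-2·+1^0 = +1.
(a,b)_2: α=0, β=4; u≡7, v≡7 (mod 8); ε(u)ε(v)=1·1, αω(v)=0·0, βω(u)=4·0; sum ≡ 1  ⇒  -1.
(a,b)_5: α=0, u≡3; β=3, v≡4 (mod 5); (3|5)=-1, (4|5)=+1; sign (−1)^0·-1^3·+1^0 = -1.
(a,b)_13: α=3, u≡7; β=0, v≡3 (mod 13); (7|13)=-1, (3|13)=+1; sign (−1)^0·-1^0·+1^3 = +1.
(a,b)_∞: sgn(143)=+, sgn(-105)=−, so +1.
(a,b)_3: α=-2, u≡2; β=7, v≡1 (mod 3); (2|3)=-1, (1|3)=+1; sign (−1)^0·-1^7·+1^-2 = -1.
(a,b)_43: α=0, u≡24; β=-2, v≡24 (mod 43); (24|43)=+1, (24|43)=+1; sign (−1)^0·+1^-2·+1^0 = +1.
(a,b)_7: α=0, u≡5; β=3, v≡5 (mod 7); (5|7)=-1, (5|7)=-1; sign (−1)^0·-1^3·-1^0 = -1.
(143, -105 / ℚ) ramifies at {2, 3, 5, 7}: a division algebra.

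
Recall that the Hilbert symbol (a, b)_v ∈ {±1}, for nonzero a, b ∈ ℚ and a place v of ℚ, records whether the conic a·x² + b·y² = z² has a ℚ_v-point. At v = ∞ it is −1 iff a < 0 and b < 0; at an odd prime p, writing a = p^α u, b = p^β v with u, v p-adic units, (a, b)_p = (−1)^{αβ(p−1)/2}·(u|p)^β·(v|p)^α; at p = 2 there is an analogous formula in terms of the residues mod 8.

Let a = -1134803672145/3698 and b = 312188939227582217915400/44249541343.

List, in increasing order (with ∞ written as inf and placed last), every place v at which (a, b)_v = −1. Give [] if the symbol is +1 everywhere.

[2, 3, 5, 13]

(a, b) ≡ (-4290, 462) mod (ℚ^×)²; places V = {2, 3, 5, 7, 11, 13, 17, 41, 43, ∞}.
(a,b)_17: α=2, u≡12; β=4, v≡14 (mod 17); (12|17)=-1, (14|17)=-1; sign (−1)^0·-1^4·-1^2 = +1.
(a,b)_41: α=2, u≡38; β=4, v≡28 (mod 41); (38|41)=-1, (28|41)=-1; sign (−1)^0·-1^4·-1^2 = +1.
(a,b)_13: α=1, u≡2; β=2, v≡6 (mod 13); (2|13)=-1, (6|13)=-1; sign (−1)^0·-1^2·-1^1 = -1.
(a,b)_43: α=-2, u≡40; β=-6, v≡18 (mod 43); (40|43)=+1, (18|43)=-1; sign (−1)^0·+1^-6·-1^-2 = +1.
(a,b)_2: α=-1, β=3; u≡7, v≡7 (mod 8); ε(u)ε(v)=1·1, αω(v)=-1·0, βω(u)=3·0; sum ≡ 1  ⇒  -1.
(a,b)_3: α=3, u≡1; β=5, v≡1 (mod 3); (1|3)=+1, (1|3)=+1; sign (−1)^1·+1^5·+1^3 = -1.
(a,b)_11: α=3, u≡7; β=5, v≡5 (mod 11); (7|11)=-1, (5|11)=+1; sign (−1)^1·-1^5·+1^3 = +1.
(a,b)_5: α=1, u≡2; β=2, v≡2 (mod 5); (2|5)=-1, (2|5)=-1; sign (−1)^0·-1^2·-1^1 = -1.
(a,b)_7: α=0, u≡2; β=-1, v≡6 (mod 7); (2|7)=+1, (6|7)=-1; sign (−1)^0·+1^-1·-1^0 = +1.
(a,b)_∞: sgn(-4290)=−, sgn(462)=+, so +1.
Ram(-4290, 462) = {2, 3, 5, 13}; no ℚ_2-point on the conic.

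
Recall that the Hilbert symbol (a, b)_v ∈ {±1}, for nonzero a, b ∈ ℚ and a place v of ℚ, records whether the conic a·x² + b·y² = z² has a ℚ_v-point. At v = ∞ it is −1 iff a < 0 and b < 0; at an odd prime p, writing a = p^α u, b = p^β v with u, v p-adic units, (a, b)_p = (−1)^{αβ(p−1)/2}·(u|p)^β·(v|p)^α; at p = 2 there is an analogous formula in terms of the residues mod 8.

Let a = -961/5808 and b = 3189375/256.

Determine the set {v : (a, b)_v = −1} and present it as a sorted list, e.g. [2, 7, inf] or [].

(a, b) ≡ (-3, 7) mod (ℚ^×)²; places V = {2, 3, 5, 7, 11, 31, ∞}.
(a,b)_∞: sgn(-3)=−, sgn(7)=+, so +1.
(a,b)_5: α=0, u≡3; β=4, v≡3 (mod 5); (3|5)=-1, (3|5)=-1; sign (−1)^0·-1^4·-1^0 = +1.
(a,b)_31: α=2, u≡14; β=0, v≡8 (mod 31); (14|31)=+1, (8|31)=+1; sign (−1)^0·+1^0·+1^2 = +1.
(a,b)_3: α=-1, u≡2; β=6, v≡1 (mod 3); (2|3)=-1, (1|3)=+1; sign (−1)^0·-1^6·+1^-1 = +1.
(a,b)_7: α=0, u≡1; β=1, v≡4 (mod 7); (1|7)=+1, (4|7)=+1; sign (−1)^0·+1^1·+1^0 = +1.
(a,b)_11: α=-2, u≡10; β=0, v≡8 (mod 11); (10|11)=-1, (8|11)=-1; sign (−1)^0·-1^0·-1^-2 = +1.
(a,b)_2: α=-4, β=-8; u≡5, v≡7 (mod 8); ε(u)ε(v)=0·1, αω(v)=-4·0, βω(u)=-8·1; sum ≡ 0  ⇒  +1.
Ram(a, b) = ∅: the form -3·x² + 7·y² − z² is isotropic over every ℚ_v, so by Hasse–Minkowski it is isotropic over ℚ.

[]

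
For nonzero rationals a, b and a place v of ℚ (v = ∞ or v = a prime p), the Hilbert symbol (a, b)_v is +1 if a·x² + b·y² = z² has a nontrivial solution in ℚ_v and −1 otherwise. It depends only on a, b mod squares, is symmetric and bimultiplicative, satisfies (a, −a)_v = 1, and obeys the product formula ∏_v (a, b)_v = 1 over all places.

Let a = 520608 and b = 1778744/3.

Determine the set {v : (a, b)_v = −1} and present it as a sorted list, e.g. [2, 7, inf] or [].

Mod squares: a ≡ 32538, b ≡ 1334058. Check v ∈ {∞, 2, 3, 11, 17, 29, 41}.
v=17: a=17^1·(≡7), b=17^1·(≡16) mod 17; (7|17)=-1, (16|17)=+1; (−1)^{1·1·8}·(-1)^1·(+1)^1 = -1.
v=2: v_2(a)=5, v_2(b)=3; units ≡ 5, 5 (mod 8); ε·ε+αω+βω = 0·0+5·1+3·1 ≡ 0  ⇒  (a,b)_2 = +1.
v=41: a=41^0·(≡31), b=41^1·(≡2) mod 41; (31|41)=+1, (2|41)=+1; (−1)^{0·1·20}·(+1)^1·(+1)^0 = +1.
v=29: a=29^1·(≡1), b=29^1·(≡10) mod 29; (1|29)=+1, (10|29)=-1; (−1)^{1·1·14}·(+1)^1·(-1)^1 = -1.
v=3: a=3^1·(≡1), b=3^-1·(≡2) mod 3; (1|3)=+1, (2|3)=-1; (−1)^{1·-1·1}·(+1)^-1·(-1)^1 = +1.
v=∞: 32538 > 0 and 1334058 > 0  ⇒  (a,b)_∞ = +1.
v=11: a=11^1·(≡6), b=11^1·(≡5) mod 11; (6|11)=-1, (5|11)=+1; (−1)^{1·1·5}·(-1)^1·(+1)^1 = +1.
(32538, 1334058 / ℚ) ramifies at {17, 29}: a division algebra.

[17, 29]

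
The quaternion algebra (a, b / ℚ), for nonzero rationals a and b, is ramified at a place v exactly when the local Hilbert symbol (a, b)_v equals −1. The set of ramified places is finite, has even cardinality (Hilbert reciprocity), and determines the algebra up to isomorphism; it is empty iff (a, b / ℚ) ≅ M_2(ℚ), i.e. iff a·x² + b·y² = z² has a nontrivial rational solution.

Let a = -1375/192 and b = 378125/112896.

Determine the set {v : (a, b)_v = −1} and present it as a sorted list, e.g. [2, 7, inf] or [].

[3, 5]

(a, b) ≡ (-165, 5) mod (ℚ^×)²; places V = {2, 3, 5, 7, 11, ∞}.
(a,b)_7: α=0, u≡6; β=-2, v≡6 (mod 7); (6|7)=-1, (6|7)=-1; sign (−1)^0·-1^-2·-1^0 = +1.
(a,b)_3: α=-1, u≡2; β=-2, v≡2 (mod 3); (2|3)=-1, (2|3)=-1; sign (−1)^0·-1^-2·-1^-1 = -1.
(a,b)_5: α=3, u≡2; β=5, v≡1 (mod 5); (2|5)=-1, (1|5)=+1; sign (−1)^0·-1^5·+1^3 = -1.
(a,b)_11: α=1, u≡8; β=2, v≡4 (mod 11); (8|11)=-1, (4|11)=+1; sign (−1)^0·-1^2·+1^1 = +1.
(a,b)_∞: sgn(-165)=−, sgn(5)=+, so +1.
(a,b)_2: α=-6, β=-8; u≡3, v≡5 (mod 8); ε(u)ε(v)=1·0, αω(v)=-6·1, βω(u)=-8·1; sum ≡ 0  ⇒  +1.
|Ram(-165, 5)| = 2, even; anisotropic at {3, 5}.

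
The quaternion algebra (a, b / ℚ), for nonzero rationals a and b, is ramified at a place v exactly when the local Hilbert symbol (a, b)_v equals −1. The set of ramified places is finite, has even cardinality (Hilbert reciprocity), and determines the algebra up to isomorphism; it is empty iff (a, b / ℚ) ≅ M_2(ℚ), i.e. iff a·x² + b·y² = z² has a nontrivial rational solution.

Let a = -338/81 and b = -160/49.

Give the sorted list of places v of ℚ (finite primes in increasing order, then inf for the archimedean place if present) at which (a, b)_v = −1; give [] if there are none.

(a, b) ≡ (-2, -10) mod (ℚ^×)²; places V = {2, 3, 5, 7, 13, ∞}.
(a,b)_3: α=-4, u≡1; β=0, v≡2 (mod 3); (1|3)=+1, (2|3)=-1; sign (−1)^0·+1^0·-1^-4 = +1.
(a,b)_5: α=0, u≡2; β=1, v≡2 (mod 5); (2|5)=-1, (2|5)=-1; sign (−1)^0·-1^1·-1^0 = -1.
(a,b)_∞: sgn(-2)=−, sgn(-10)=−, so -1.
(a,b)_7: α=0, u≡3; β=-2, v≡1 (mod 7); (3|7)=-1, (1|7)=+1; sign (−1)^0·-1^-2·+1^0 = +1.
(a,b)_2: α=1, β=5; u≡7, v≡3 (mod 8); ε(u)ε(v)=1·1, αω(v)=1·1, βω(u)=5·0; sum ≡ 0  ⇒  +1.
(a,b)_13: α=2, u≡8; β=0, v≡10 (mod 13); (8|13)=-1, (10|13)=+1; sign (−1)^0·-1^0·+1^2 = +1.
|Ram(-2, -10)| = 2, even; anisotropic at {5, ∞}.

[5, inf]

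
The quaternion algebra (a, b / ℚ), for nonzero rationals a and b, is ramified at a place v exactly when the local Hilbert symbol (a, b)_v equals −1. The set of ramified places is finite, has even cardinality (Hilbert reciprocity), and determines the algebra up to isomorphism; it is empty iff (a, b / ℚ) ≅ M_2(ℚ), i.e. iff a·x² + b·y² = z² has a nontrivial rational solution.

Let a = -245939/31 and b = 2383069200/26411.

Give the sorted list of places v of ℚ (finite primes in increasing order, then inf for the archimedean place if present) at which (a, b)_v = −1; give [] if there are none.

[2, 11, 23, 31]

Mod squares: a ≡ -26381, b ≡ 29667. Check v ∈ {∞, 2, 3, 5, 7, 11, 17, 23, 29, 31, 37, 47}.
v=∞: -26381 < 0 and 29667 > 0  ⇒  (a,b)_∞ = +1.
v=11: a=11^0·(≡6), b=11^-1·(≡2) mod 11; (6|11)=-1, (2|11)=-1; (−1)^{0·-1·5}·(-1)^-1·(-1)^0 = -1.
v=47: a=47^0·(≡11), b=47^2·(≡44) mod 47; (11|47)=-1, (44|47)=-1; (−1)^{0·2·23}·(-1)^2·(-1)^0 = +1.
v=31: a=31^-1·(≡15), b=31^1·(≡11) mod 31; (15|31)=-1, (11|31)=-1; (−1)^{-1·1·15}·(-1)^1·(-1)^-1 = -1.
v=29: a=29^0·(≡5), b=29^1·(≡8) mod 29; (5|29)=+1, (8|29)=-1; (−1)^{0·1·14}·(+1)^1·(-1)^0 = +1.
v=2: v_2(a)=0, v_2(b)=4; units ≡ 3, 3 (mod 8); ε·ε+αω+βω = 1·1+0·1+4·1 ≡ 1  ⇒  (a,b)_2 = -1.
v=5: a=5^0·(≡1), b=5^2·(≡3) mod 5; (1|5)=+1, (3|5)=-1; (−1)^{0·2·2}·(+1)^2·(-1)^0 = +1.
v=17: a=17^2·(≡6), b=17^0·(≡2) mod 17; (6|17)=-1, (2|17)=+1; (−1)^{2·0·8}·(-1)^0·(+1)^2 = +1.
v=23: a=23^1·(≡6), b=23^0·(≡11) mod 23; (6|23)=+1, (11|23)=-1; (−1)^{1·0·11}·(+1)^0·(-1)^1 = -1.
v=37: a=37^1·(≡4), b=37^0·(≡7) mod 37; (4|37)=+1, (7|37)=+1; (−1)^{1·0·18}·(+1)^0·(+1)^1 = +1.
v=7: a=7^0·(≡2), b=7^-4·(≡2) mod 7; (2|7)=+1, (2|7)=+1; (−1)^{0·-4·3}·(+1)^-4·(+1)^0 = +1.
v=3: a=3^0·(≡1), b=3^1·(≡1) mod 3; (1|3)=+1, (1|3)=+1; (−1)^{0·1·1}·(+1)^1·(+1)^0 = +1.
Ram(-26381, 29667) = {2, 11, 23, 31}; no ℚ_2-point on the conic.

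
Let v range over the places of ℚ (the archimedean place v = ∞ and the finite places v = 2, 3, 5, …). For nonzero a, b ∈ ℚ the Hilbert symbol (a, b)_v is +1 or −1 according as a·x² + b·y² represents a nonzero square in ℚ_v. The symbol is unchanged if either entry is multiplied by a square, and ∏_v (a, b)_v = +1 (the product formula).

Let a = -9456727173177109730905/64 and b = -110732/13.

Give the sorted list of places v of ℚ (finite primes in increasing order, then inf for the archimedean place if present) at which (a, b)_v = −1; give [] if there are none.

(a, b) ≡ (-75980905, -359879) mod (ℚ^×)²; places V = {2, 5, 7, 11, 13, 17, 19, 31, 47, ∞}.
(a,b)_13: α=3, u≡6; β=-1, v≡2 (mod 13); (6|13)=-1, (2|13)=-1; sign (−1)^0·-1^-1·-1^3 = +1.
(a,b)_2: α=-6, β=2; u≡7, v≡1 (mod 8); ε(u)ε(v)=1·0, αω(v)=-6·0, βω(u)=2·0; sum ≡ 0  ⇒  +1.
(a,b)_47: α=3, u≡43; β=1, v≡14 (mod 47); (43|47)=-1, (14|47)=+1; sign (−1)^1·-1^1·+1^3 = +1.
(a,b)_5: α=1, u≡1; β=0, v≡1 (mod 5); (1|5)=+1, (1|5)=+1; sign (−1)^0·+1^0·+1^1 = +1.
(a,b)_31: α=4, u≡8; β=1, v≡9 (mod 31); (8|31)=+1, (9|31)=+1; sign (−1)^0·+1^1·+1^4 = +1.
(a,b)_∞: sgn(-75980905)=−, sgn(-359879)=−, so -1.
(a,b)_17: α=1, u≡3; β=0, v≡7 (mod 17); (3|17)=-1, (7|17)=-1; sign (−1)^0·-1^0·-1^1 = -1.
(a,b)_7: α=1, u≡2; β=0, v≡6 (mod 7); (2|7)=+1, (6|7)=-1; sign (−1)^0·+1^0·-1^1 = -1.
(a,b)_19: α=3, u≡4; β=1, v≡15 (mod 19); (4|19)=+1, (15|19)=-1; sign (−1)^1·+1^1·-1^3 = +1.
(a,b)_11: α=1, u≡6; β=0, v≡8 (mod 11); (6|11)=-1, (8|11)=-1; sign (−1)^0·-1^0·-1^1 = -1.
(-75980905, -359879 / ℚ) ramifies at {7, 11, 17, ∞}: a division algebra.

[7, 11, 17, inf]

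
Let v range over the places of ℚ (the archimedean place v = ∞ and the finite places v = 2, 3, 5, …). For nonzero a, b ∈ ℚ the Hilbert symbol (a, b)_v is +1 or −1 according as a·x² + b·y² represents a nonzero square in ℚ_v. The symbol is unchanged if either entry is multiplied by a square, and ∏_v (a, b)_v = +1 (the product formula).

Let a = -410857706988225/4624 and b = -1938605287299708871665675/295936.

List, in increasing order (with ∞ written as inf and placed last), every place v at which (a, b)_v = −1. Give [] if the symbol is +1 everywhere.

Mod squares: a ≡ -2239409, b ≡ -43. Check v ∈ {∞, 2, 3, 5, 7, 17, 29, 31, 43, 47, 53}.
v=2: v_2(a)=-4, v_2(b)=-10; units ≡ 7, 5 (mod 8); ε·ε+αω+βω = 1·0+-4·1+-10·0 ≡ 0  ⇒  (a,b)_2 = +1.
v=43: a=43^2·(≡23), b=43^3·(≡42) mod 43; (23|43)=+1, (42|43)=-1; (−1)^{2·3·21}·(+1)^3·(-1)^2 = +1.
v=17: a=17^-2·(≡1), b=17^-2·(≡4) mod 17; (1|17)=+1, (4|17)=+1; (−1)^{-2·-2·8}·(+1)^-2·(+1)^-2 = +1.
v=29: a=29^1·(≡13), b=29^2·(≡14) mod 29; (13|29)=+1, (14|29)=-1; (−1)^{1·2·14}·(+1)^2·(-1)^1 = -1.
v=7: a=7^2·(≡5), b=7^4·(≡6) mod 7; (5|7)=-1, (6|7)=-1; (−1)^{2·4·3}·(-1)^4·(-1)^2 = +1.
v=∞: -2239409 < 0 and -43 < 0  ⇒  (a,b)_∞ = -1.
v=53: a=53^1·(≡5), b=53^2·(≡11) mod 53; (5|53)=-1, (11|53)=+1; (−1)^{1·2·26}·(-1)^2·(+1)^1 = +1.
v=47: a=47^1·(≡26), b=47^2·(≡24) mod 47; (26|47)=-1, (24|47)=+1; (−1)^{1·2·23}·(-1)^2·(+1)^1 = +1.
v=3: a=3^4·(≡1), b=3^4·(≡2) mod 3; (1|3)=+1, (2|3)=-1; (−1)^{4·4·1}·(+1)^4·(-1)^4 = +1.
v=5: a=5^2·(≡4), b=5^2·(≡3) mod 5; (4|5)=+1, (3|5)=-1; (−1)^{2·2·2}·(+1)^2·(-1)^2 = +1.
v=31: a=31^1·(≡30), b=31^2·(≡20) mod 31; (30|31)=-1, (20|31)=+1; (−1)^{1·2·15}·(-1)^2·(+1)^1 = +1.
(-2239409, -43 / ℚ) ramifies at {29, ∞}: a division algebra.

[29, inf]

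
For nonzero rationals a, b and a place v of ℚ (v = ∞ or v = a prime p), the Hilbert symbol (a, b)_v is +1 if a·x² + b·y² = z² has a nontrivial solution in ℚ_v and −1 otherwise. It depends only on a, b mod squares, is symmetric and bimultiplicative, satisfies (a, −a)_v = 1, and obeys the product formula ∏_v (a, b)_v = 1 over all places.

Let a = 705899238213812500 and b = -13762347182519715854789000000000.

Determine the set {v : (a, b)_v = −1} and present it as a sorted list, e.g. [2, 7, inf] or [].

Mod squares: a ≡ 131461, b ≡ -92690. Check v ∈ {∞, 2, 5, 11, 13, 17, 19, 23, 31, 37}.
v=13: a=13^2·(≡11), b=13^3·(≡8) mod 13; (11|13)=-1, (8|13)=-1; (−1)^{2·3·6}·(-1)^3·(-1)^2 = -1.
v=19: a=19^1·(≡15), b=19^2·(≡4) mod 19; (15|19)=-1, (4|19)=+1; (−1)^{1·2·9}·(-1)^2·(+1)^1 = +1.
v=37: a=37^1·(≡11), b=37^2·(≡23) mod 37; (11|37)=+1, (23|37)=-1; (−1)^{1·2·18}·(+1)^2·(-1)^1 = -1.
v=2: v_2(a)=2, v_2(b)=9; units ≡ 5, 7 (mod 8); ε·ε+αω+βω = 0·1+2·0+9·1 ≡ 1  ⇒  (a,b)_2 = -1.
v=23: a=23^2·(≡13), b=23^3·(≡4) mod 23; (13|23)=+1, (4|23)=+1; (−1)^{2·3·11}·(+1)^3·(+1)^2 = +1.
v=5: a=5^6·(≡4), b=5^9·(≡2) mod 5; (4|5)=+1, (2|5)=-1; (−1)^{6·9·2}·(+1)^9·(-1)^6 = +1.
v=∞: 131461 > 0 and -92690 < 0  ⇒  (a,b)_∞ = +1.
v=17: a=17^1·(≡16), b=17^2·(≡10) mod 17; (16|17)=+1, (10|17)=-1; (−1)^{1·2·8}·(+1)^2·(-1)^1 = -1.
v=31: a=31^2·(≡27), b=31^3·(≡24) mod 31; (27|31)=-1, (24|31)=-1; (−1)^{2·3·15}·(-1)^3·(-1)^2 = -1.
v=11: a=11^1·(≡5), b=11^2·(≡6) mod 11; (5|11)=+1, (6|11)=-1; (−1)^{1·2·5}·(+1)^2·(-1)^1 = -1.
|Ram(131461, -92690)| = 6, even; anisotropic at {2, 11, 13, 17, 31, 37}.

[2, 11, 13, 17, 31, 37]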